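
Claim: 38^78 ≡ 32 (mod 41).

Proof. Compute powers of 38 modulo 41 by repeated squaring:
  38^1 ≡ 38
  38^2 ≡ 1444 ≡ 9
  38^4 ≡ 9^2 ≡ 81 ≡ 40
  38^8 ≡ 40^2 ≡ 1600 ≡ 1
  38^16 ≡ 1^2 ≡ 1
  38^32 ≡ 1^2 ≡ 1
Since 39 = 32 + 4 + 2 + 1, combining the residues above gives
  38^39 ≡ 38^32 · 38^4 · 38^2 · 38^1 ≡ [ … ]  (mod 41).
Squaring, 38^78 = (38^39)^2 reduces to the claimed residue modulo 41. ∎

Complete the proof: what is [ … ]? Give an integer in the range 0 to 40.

Multiply the listed residues: 1 · 40 · 9 · 38 = 40 → 360 → 13680.
Reducing modulo 41: 13680 = 333·41 + 27, so 38^39 ≡ 27.

27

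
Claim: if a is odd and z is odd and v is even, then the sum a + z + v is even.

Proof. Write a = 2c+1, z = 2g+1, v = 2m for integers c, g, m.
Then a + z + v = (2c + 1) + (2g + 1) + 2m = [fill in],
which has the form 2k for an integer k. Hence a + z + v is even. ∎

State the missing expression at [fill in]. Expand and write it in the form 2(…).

2(c + g + m + 1)

(2c + 1) + (2g + 1) + 2m = 2c + 2g + 2m + 2
= 2(c + g + m + 1).
Since c + g + m + 1 is an integer, the sum is of the form 2k for an integer k.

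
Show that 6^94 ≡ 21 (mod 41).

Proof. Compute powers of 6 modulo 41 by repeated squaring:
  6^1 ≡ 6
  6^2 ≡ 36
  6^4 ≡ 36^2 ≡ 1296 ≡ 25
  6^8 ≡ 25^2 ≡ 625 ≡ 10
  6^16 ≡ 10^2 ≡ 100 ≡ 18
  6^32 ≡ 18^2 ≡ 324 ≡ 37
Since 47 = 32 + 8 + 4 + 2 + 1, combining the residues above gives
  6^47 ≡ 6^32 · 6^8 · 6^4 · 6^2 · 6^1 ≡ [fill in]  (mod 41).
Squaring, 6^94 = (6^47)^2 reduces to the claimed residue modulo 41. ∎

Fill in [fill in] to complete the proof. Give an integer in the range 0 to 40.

29

Multiply the listed residues: 37 · 10 · 25 · 36 · 6 = 370 → 9250 → 333000 → 1998000.
Reducing modulo 41: 1998000 = 48731·41 + 29, so 6^47 ≡ 29.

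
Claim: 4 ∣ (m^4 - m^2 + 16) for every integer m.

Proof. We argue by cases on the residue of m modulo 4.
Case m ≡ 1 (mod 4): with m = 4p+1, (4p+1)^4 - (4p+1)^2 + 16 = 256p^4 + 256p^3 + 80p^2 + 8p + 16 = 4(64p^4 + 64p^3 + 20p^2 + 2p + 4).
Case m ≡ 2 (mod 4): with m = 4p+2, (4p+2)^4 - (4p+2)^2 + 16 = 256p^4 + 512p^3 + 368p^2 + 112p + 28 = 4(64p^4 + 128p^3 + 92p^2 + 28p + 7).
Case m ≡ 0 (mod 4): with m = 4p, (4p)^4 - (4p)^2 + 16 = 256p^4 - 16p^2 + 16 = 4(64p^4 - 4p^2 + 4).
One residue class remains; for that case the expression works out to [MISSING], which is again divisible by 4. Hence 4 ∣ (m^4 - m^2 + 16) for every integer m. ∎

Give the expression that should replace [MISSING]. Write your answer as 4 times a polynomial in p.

4(64p^4 + 192p^3 + 212p^2 + 102p + 22)

Only m ≡ 3 (mod 4) is unaccounted for. Put m = 4p+3:
(4p+3)^4 - (4p+3)^2 + 16 expands to 256p^4 + 768p^3 + 848p^2 + 408p + 88,
and factoring out 4 leaves 4(64p^4 + 192p^3 + 212p^2 + 102p + 22).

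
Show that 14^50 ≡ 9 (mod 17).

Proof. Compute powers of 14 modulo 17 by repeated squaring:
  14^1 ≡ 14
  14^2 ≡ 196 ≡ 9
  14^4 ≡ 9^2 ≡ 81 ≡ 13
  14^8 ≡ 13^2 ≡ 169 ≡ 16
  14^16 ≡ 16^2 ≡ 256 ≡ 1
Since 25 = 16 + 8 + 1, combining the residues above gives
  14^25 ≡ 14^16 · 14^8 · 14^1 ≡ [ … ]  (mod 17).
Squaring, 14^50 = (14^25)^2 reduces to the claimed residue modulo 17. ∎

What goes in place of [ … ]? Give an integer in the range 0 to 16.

14^16 · 14^8 · 14^1 ≡ 1 · 16 · 14 = 224.
224 mod 17 = 3, so 14^25 ≡ 3 (mod 17).

3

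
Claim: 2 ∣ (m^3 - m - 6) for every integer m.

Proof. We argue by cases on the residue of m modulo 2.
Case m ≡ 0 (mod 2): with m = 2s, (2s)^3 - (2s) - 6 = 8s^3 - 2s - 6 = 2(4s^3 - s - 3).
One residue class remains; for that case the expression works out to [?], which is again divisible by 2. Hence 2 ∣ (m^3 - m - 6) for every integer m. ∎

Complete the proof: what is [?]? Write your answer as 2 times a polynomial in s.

The residues treated are {0}, so the missing case is m ≡ 1 (mod 2); write m = 2s+1.
Then (2s+1)^3 - (2s+1) - 6 = 8s^3 + 12s^2 + 4s - 6 = 2(4s^3 + 6s^2 + 2s - 3).

2(4s^3 + 6s^2 + 2s - 3)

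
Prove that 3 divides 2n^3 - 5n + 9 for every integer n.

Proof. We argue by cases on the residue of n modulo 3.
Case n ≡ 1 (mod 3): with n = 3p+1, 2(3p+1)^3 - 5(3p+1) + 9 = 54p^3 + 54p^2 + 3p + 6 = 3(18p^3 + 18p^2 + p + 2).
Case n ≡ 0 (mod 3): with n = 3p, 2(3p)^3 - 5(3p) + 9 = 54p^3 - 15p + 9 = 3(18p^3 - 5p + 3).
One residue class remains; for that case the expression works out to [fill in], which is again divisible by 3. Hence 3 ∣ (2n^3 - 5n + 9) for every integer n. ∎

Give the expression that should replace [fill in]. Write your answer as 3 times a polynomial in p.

The residues treated are {1, 0}, so the missing case is n ≡ 2 (mod 3); write n = 3p+2.
Then 2(3p+2)^3 - 5(3p+2) + 9 = 54p^3 + 108p^2 + 57p + 15 = 3(18p^3 + 36p^2 + 19p + 5).

3(18p^3 + 36p^2 + 19p + 5)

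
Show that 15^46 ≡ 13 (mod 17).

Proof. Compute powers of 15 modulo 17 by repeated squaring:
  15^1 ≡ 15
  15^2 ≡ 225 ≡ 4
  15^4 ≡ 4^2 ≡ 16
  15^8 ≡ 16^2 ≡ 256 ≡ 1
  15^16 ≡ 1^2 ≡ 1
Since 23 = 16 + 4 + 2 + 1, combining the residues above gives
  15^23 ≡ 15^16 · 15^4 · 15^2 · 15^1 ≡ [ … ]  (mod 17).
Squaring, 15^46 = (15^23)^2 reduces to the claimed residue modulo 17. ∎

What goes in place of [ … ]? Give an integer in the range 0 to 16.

8

Multiply the listed residues: 1 · 16 · 4 · 15 = 16 → 64 → 960.
Reducing modulo 17: 960 = 56·17 + 8, so 15^23 ≡ 8.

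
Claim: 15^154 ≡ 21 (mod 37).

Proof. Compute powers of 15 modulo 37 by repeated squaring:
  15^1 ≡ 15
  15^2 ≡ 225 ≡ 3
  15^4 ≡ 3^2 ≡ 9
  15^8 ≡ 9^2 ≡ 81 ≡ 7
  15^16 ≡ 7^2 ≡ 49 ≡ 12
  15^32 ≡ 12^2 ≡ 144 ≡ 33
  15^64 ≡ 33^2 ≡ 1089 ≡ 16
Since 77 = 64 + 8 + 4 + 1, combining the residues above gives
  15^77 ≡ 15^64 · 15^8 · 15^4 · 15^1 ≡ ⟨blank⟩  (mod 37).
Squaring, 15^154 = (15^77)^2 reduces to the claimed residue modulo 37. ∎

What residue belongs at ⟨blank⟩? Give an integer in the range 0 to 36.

24

Multiply the listed residues: 16 · 7 · 9 · 15 = 112 → 1008 → 15120.
Reducing modulo 37: 15120 = 408·37 + 24, so 15^77 ≡ 24.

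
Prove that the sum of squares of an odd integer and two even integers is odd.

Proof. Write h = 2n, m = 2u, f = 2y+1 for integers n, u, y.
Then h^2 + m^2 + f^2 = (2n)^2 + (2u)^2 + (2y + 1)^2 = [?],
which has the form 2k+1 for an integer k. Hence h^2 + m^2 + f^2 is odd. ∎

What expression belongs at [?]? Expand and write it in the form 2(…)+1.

(2n)^2 + (2u)^2 + (2y + 1)^2 = 4n^2 + 4u^2 + 4y^2 + 4y + 1
= 2(2n^2 + 2u^2 + 2y^2 + 2y) + 1.
Since 2n^2 + 2u^2 + 2y^2 + 2y is an integer, the sum of squares is of the form 2k+1 for an integer k.

2(2n^2 + 2u^2 + 2y^2 + 2y) + 1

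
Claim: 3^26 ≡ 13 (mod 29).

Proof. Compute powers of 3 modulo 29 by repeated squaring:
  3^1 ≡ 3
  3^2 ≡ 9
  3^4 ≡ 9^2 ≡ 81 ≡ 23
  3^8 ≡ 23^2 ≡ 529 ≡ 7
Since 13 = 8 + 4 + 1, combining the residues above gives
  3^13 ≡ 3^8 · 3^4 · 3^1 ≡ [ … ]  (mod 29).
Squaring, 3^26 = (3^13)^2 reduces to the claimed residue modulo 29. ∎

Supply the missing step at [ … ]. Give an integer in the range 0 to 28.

19

3^8 · 3^4 · 3^1 ≡ 7 · 23 · 3 = 483.
483 mod 29 = 19, so 3^13 ≡ 19 (mod 29).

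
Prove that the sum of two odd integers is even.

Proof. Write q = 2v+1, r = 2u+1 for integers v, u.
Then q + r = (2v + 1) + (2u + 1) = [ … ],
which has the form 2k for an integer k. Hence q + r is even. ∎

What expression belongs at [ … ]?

2(u + v + 1)

(2v + 1) + (2u + 1) = 2u + 2v + 2
= 2(u + v + 1).
Since u + v + 1 is an integer, the sum is of the form 2k for an integer k.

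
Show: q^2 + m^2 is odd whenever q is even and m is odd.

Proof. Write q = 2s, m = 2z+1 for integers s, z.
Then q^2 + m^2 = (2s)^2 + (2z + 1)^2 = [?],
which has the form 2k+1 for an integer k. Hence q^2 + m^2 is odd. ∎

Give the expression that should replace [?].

2(2s^2 + 2z^2 + 2z) + 1

(2s)^2 + (2z + 1)^2 = 4s^2 + 4z^2 + 4z + 1
= 2(2s^2 + 2z^2 + 2z) + 1.
Since 2s^2 + 2z^2 + 2z is an integer, the sum of squares is of the form 2k+1 for an integer k.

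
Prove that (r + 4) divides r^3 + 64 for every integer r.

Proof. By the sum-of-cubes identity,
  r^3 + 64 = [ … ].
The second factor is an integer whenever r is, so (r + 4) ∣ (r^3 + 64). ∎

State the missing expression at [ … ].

a^3 + b^3 = (a + b)(a^2 - ab + b^2). With a = r, b = 4:
r^3 + 64 = (r + 4)(r^2 - 4r + 16).

(r + 4)(r^2 - 4r + 16)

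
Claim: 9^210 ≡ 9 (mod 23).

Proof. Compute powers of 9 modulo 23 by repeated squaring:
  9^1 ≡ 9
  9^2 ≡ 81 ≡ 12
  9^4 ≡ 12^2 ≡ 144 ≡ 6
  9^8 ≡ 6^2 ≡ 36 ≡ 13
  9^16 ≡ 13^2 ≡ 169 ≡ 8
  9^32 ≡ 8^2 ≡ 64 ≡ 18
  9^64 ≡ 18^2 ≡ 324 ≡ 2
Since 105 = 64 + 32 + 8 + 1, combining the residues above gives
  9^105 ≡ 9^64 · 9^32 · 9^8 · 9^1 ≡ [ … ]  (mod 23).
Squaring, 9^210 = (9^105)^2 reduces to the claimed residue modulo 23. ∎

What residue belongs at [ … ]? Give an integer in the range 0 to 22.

3

Multiply the listed residues: 2 · 18 · 13 · 9 = 36 → 468 → 4212.
Reducing modulo 23: 4212 = 183·23 + 3, so 9^105 ≡ 3.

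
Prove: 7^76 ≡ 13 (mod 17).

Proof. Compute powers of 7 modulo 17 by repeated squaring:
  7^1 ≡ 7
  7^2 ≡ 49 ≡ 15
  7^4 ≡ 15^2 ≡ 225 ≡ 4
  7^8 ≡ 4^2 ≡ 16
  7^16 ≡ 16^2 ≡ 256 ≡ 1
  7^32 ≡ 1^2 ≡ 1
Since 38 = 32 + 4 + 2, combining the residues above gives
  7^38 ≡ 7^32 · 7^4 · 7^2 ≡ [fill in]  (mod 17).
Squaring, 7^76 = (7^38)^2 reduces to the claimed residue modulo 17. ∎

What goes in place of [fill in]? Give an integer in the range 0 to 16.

Multiply the listed residues: 1 · 4 · 15 = 4 → 60.
Reducing modulo 17: 60 = 3·17 + 9, so 7^38 ≡ 9.

9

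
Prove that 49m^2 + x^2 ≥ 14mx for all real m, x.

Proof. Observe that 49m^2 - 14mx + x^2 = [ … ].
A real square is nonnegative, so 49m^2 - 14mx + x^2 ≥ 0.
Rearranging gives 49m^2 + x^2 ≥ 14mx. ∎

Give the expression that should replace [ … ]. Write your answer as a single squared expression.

49m^2 - 14mx + x^2 is a perfect-square trinomial: the outer terms are (7m)^2 and (x)^2, and the cross term is -2·7m·x.
So 49m^2 - 14mx + x^2 = (7m - x)^2 ≥ 0.

(7m - x)^2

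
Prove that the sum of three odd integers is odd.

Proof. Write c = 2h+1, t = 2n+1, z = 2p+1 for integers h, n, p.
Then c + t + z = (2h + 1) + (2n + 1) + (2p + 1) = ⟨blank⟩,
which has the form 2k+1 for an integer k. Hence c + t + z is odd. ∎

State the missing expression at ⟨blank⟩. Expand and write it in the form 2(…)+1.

2(h + n + p + 1) + 1

(2h + 1) + (2n + 1) + (2p + 1) = 2h + 2n + 2p + 3
= 2(h + n + p + 1) + 1.
Since h + n + p + 1 is an integer, the sum is of the form 2k+1 for an integer k.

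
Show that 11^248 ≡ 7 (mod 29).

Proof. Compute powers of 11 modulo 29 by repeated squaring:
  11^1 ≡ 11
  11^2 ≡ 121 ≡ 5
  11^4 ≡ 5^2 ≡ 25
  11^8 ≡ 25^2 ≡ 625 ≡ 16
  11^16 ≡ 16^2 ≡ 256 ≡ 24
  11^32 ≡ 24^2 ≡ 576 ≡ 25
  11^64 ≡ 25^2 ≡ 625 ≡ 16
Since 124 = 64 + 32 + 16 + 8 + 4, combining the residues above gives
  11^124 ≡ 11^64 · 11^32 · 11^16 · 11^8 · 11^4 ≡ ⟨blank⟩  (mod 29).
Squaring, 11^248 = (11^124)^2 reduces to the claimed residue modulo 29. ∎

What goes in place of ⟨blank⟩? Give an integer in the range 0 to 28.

23

Multiply the listed residues: 16 · 25 · 24 · 16 · 25 = 400 → 9600 → 153600 → 3840000.
Reducing modulo 29: 3840000 = 132413·29 + 23, so 11^124 ≡ 23.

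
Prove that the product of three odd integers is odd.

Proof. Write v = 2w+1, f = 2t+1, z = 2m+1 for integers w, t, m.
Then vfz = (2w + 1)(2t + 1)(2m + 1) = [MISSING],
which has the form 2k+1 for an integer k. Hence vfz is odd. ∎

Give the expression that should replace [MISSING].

(2w + 1)(2t + 1)(2m + 1) = 8mtw + 4mt + 4mw + 2m + 4tw + 2t + 2w + 1
= 2(4mtw + 2mt + 2mw + m + 2tw + t + w) + 1.
Since 4mtw + 2mt + 2mw + m + 2tw + t + w is an integer, the product is of the form 2k+1 for an integer k.

2(4mtw + 2mt + 2mw + m + 2tw + t + w) + 1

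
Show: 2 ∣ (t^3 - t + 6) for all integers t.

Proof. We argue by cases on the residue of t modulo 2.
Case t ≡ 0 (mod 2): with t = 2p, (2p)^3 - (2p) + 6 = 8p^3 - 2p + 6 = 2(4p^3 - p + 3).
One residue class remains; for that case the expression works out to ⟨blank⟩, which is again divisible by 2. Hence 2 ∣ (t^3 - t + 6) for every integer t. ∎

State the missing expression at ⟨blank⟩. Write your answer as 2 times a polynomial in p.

2(4p^3 + 6p^2 + 2p + 3)

The residues treated are {0}, so the missing case is t ≡ 1 (mod 2); write t = 2p+1.
Then (2p+1)^3 - (2p+1) + 6 = 8p^3 + 12p^2 + 4p + 6 = 2(4p^3 + 6p^2 + 2p + 3).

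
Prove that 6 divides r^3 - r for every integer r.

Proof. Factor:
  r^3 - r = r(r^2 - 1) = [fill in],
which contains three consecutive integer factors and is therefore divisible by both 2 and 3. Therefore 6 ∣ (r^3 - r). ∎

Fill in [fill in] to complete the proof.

r(r^2 - 1) = r(r - 1)(r + 1) = (r - 1)r(r + 1).
These three factors are consecutive integers, so their product is divisible by 6.

(r - 1)r(r + 1)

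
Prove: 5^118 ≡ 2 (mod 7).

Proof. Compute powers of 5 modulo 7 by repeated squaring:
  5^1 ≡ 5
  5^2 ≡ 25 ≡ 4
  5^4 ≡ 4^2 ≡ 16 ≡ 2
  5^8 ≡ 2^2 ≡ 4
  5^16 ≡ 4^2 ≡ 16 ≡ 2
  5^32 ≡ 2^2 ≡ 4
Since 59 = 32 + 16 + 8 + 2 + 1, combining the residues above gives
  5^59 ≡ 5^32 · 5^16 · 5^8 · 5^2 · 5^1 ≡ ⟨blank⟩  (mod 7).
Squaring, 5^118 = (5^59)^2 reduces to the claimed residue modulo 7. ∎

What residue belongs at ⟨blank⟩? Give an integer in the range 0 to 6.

3

Multiply the listed residues: 4 · 2 · 4 · 4 · 5 = 8 → 32 → 128 → 640.
Reducing modulo 7: 640 = 91·7 + 3, so 5^59 ≡ 3.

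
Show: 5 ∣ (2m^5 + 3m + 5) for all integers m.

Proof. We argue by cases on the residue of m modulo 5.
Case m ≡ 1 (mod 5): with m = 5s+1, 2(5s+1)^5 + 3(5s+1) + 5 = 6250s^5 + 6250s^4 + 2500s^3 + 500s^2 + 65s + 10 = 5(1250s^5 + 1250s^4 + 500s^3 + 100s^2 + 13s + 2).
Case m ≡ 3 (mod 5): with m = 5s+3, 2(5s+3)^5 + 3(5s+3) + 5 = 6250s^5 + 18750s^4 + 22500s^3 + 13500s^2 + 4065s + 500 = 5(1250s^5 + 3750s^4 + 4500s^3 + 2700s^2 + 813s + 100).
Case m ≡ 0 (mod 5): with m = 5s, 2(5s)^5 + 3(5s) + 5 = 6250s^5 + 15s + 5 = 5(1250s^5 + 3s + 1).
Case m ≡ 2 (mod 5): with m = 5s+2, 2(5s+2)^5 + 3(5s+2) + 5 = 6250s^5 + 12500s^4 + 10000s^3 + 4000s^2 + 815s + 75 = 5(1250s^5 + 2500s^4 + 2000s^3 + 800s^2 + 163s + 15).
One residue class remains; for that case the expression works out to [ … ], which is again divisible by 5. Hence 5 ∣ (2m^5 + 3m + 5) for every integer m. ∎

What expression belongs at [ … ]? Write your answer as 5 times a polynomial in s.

5(1250s^5 + 5000s^4 + 8000s^3 + 6400s^2 + 2563s + 413)

Only m ≡ 4 (mod 5) is unaccounted for. Put m = 5s+4:
2(5s+4)^5 + 3(5s+4) + 5 expands to 6250s^5 + 25000s^4 + 40000s^3 + 32000s^2 + 12815s + 2065,
and factoring out 5 leaves 5(1250s^5 + 5000s^4 + 8000s^3 + 6400s^2 + 2563s + 413).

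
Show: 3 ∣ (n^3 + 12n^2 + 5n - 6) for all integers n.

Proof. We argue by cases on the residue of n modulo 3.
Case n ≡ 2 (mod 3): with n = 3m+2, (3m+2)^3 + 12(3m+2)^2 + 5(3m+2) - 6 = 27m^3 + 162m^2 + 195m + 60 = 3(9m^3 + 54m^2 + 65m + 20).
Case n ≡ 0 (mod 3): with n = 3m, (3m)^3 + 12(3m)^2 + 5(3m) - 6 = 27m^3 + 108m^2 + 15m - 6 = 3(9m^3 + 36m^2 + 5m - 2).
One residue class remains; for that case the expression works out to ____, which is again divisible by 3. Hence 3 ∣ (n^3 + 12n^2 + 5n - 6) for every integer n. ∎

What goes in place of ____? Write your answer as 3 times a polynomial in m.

The residues treated are {2, 0}, so the missing case is n ≡ 1 (mod 3); write n = 3m+1.
Then (3m+1)^3 + 12(3m+1)^2 + 5(3m+1) - 6 = 27m^3 + 135m^2 + 96m + 12 = 3(9m^3 + 45m^2 + 32m + 4).

3(9m^3 + 45m^2 + 32m + 4)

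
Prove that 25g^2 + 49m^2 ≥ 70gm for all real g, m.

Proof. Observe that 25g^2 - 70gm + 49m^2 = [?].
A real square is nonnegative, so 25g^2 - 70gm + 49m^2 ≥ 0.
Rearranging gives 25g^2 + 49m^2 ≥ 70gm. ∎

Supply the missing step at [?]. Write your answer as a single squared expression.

(5g - 7m)^2

The leading and trailing coefficients are 5^2 and 7^2, and 70 = 2·5·7, so the trinomial is (5g - 7m)^2.
Hence 25g^2 - 70gm + 49m^2 ≥ 0.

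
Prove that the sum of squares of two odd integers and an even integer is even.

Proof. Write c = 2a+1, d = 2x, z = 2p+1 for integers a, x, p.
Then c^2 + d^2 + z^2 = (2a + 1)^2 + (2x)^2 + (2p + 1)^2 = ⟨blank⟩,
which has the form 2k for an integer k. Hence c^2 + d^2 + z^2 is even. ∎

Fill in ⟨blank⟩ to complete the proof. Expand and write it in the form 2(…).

2(2a^2 + 2a + 2p^2 + 2p + 2x^2 + 1)

(2a + 1)^2 + (2x)^2 + (2p + 1)^2 = 4a^2 + 4a + 4p^2 + 4p + 4x^2 + 2
= 2(2a^2 + 2a + 2p^2 + 2p + 2x^2 + 1).
Since 2a^2 + 2a + 2p^2 + 2p + 2x^2 + 1 is an integer, the sum of squares is of the form 2k for an integer k.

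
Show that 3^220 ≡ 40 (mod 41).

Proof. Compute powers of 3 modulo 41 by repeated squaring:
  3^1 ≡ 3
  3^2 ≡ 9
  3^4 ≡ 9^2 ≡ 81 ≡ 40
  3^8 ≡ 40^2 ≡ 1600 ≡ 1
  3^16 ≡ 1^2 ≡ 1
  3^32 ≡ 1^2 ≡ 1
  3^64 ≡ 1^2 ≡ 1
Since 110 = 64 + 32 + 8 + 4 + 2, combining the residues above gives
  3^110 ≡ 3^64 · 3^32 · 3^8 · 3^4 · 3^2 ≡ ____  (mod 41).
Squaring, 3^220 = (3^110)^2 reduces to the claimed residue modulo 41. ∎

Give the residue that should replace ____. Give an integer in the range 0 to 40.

32

3^64 · 3^32 · 3^8 · 3^4 · 3^2 ≡ 1 · 1 · 1 · 40 · 9 = 360.
360 mod 41 = 32, so 3^110 ≡ 32 (mod 41).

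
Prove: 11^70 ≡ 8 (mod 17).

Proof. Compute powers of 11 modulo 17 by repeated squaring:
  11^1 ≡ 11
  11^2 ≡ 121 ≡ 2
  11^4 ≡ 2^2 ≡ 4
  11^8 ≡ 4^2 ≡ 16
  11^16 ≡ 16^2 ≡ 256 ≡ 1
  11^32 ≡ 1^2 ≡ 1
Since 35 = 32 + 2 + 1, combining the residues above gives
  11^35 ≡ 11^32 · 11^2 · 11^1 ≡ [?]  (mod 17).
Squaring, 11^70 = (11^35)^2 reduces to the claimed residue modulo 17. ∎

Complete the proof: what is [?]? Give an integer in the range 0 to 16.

5

11^32 · 11^2 · 11^1 ≡ 1 · 2 · 11 = 22.
22 mod 17 = 5, so 11^35 ≡ 5 (mod 17).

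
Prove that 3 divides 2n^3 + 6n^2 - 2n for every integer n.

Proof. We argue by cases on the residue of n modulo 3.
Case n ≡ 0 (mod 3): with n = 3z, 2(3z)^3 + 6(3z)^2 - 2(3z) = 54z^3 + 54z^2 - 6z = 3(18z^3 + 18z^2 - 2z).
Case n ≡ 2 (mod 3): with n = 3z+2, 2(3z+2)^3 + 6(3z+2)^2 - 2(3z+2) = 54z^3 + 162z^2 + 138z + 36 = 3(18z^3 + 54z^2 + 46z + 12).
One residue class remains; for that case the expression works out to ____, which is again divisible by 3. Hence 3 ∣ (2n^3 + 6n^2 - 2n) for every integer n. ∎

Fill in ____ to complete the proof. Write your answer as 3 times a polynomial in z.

3(18z^3 + 36z^2 + 16z + 2)

The residues treated are {0, 2}, so the missing case is n ≡ 1 (mod 3); write n = 3z+1.
Then 2(3z+1)^3 + 6(3z+1)^2 - 2(3z+1) = 54z^3 + 108z^2 + 48z + 6 = 3(18z^3 + 36z^2 + 16z + 2).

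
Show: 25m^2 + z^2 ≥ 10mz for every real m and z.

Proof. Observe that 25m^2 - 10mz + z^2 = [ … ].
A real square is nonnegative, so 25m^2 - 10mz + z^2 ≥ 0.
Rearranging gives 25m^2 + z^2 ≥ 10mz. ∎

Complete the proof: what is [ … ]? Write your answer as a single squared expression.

(5m - z)^2

25m^2 - 10mz + z^2 is a perfect-square trinomial: the outer terms are (5m)^2 and (z)^2, and the cross term is -2·5m·z.
So 25m^2 - 10mz + z^2 = (5m - z)^2 ≥ 0.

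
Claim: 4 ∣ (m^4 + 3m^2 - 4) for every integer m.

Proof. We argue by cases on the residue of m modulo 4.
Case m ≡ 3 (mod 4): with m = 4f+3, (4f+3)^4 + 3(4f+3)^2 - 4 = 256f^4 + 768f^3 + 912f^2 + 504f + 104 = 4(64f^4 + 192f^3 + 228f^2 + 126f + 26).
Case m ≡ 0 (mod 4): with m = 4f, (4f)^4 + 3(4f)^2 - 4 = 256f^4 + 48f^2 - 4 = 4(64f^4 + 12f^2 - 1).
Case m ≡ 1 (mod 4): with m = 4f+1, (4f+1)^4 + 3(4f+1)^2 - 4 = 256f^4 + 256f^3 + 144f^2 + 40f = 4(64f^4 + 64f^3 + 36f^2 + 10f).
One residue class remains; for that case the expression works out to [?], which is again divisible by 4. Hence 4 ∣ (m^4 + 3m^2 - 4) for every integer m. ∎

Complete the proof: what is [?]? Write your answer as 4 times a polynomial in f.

4(64f^4 + 128f^3 + 108f^2 + 44f + 6)

Only m ≡ 2 (mod 4) is unaccounted for. Put m = 4f+2:
(4f+2)^4 + 3(4f+2)^2 - 4 expands to 256f^4 + 512f^3 + 432f^2 + 176f + 24,
and factoring out 4 leaves 4(64f^4 + 128f^3 + 108f^2 + 44f + 6).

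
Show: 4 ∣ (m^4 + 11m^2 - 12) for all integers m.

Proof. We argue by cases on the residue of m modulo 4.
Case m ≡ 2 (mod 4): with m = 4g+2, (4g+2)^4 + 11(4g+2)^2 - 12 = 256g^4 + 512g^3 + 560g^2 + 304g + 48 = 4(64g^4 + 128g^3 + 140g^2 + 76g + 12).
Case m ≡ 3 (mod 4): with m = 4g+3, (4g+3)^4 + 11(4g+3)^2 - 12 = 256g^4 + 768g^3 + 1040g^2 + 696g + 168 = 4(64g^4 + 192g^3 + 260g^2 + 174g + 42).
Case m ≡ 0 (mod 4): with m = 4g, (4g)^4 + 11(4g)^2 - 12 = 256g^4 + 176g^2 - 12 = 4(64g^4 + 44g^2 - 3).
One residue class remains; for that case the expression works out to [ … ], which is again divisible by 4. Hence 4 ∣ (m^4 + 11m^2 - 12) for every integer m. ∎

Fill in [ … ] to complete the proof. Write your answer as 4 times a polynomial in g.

Only m ≡ 1 (mod 4) is unaccounted for. Put m = 4g+1:
(4g+1)^4 + 11(4g+1)^2 - 12 expands to 256g^4 + 256g^3 + 272g^2 + 104g,
and factoring out 4 leaves 4(64g^4 + 64g^3 + 68g^2 + 26g).

4(64g^4 + 64g^3 + 68g^2 + 26g)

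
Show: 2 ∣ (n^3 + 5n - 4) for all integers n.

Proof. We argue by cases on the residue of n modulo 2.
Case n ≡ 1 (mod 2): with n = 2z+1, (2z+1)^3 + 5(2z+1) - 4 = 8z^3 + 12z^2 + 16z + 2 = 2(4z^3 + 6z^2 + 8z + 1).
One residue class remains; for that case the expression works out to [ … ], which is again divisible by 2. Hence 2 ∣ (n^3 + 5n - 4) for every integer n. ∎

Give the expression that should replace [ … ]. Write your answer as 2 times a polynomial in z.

The residues treated are {1}, so the missing case is n ≡ 0 (mod 2); write n = 2z.
Then (2z)^3 + 5(2z) - 4 = 8z^3 + 10z - 4 = 2(4z^3 + 5z - 2).

2(4z^3 + 5z - 2)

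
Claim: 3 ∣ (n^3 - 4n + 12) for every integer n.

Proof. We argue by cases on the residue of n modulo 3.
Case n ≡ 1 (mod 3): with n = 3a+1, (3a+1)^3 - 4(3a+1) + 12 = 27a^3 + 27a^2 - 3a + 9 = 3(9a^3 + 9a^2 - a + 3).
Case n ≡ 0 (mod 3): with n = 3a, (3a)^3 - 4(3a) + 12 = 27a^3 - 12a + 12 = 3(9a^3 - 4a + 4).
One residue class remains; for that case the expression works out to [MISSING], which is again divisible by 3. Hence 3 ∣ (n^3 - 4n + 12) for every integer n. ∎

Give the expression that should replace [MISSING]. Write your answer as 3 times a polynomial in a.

Only n ≡ 2 (mod 3) is unaccounted for. Put n = 3a+2:
(3a+2)^3 - 4(3a+2) + 12 expands to 27a^3 + 54a^2 + 24a + 12,
and factoring out 3 leaves 3(9a^3 + 18a^2 + 8a + 4).

3(9a^3 + 18a^2 + 8a + 4)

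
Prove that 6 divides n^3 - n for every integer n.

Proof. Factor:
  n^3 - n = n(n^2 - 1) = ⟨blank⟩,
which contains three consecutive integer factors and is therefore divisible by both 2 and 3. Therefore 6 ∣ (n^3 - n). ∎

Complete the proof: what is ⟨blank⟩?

n(n^2 - 1) = n(n - 1)(n + 1) = (n - 1)n(n + 1).
These three factors are consecutive integers, so their product is divisible by 6.

(n - 1)n(n + 1)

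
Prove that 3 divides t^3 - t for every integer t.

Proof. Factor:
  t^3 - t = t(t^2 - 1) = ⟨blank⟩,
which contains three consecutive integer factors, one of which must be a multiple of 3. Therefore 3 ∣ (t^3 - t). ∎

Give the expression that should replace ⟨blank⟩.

(t - 1)t(t + 1)

t(t^2 - 1) = t(t - 1)(t + 1) = (t - 1)t(t + 1).
These three factors are consecutive integers, so their product is divisible by 3.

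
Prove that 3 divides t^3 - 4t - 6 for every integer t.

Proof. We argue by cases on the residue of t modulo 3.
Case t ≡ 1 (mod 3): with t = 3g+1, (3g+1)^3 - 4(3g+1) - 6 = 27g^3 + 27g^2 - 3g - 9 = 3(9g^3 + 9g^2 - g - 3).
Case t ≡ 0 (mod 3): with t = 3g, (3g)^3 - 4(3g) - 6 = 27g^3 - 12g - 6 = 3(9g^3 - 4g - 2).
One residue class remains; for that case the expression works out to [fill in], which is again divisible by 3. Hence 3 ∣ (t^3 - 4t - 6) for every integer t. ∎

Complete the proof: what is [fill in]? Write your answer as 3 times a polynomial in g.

Only t ≡ 2 (mod 3) is unaccounted for. Put t = 3g+2:
(3g+2)^3 - 4(3g+2) - 6 expands to 27g^3 + 54g^2 + 24g - 6,
and factoring out 3 leaves 3(9g^3 + 18g^2 + 8g - 2).

3(9g^3 + 18g^2 + 8g - 2)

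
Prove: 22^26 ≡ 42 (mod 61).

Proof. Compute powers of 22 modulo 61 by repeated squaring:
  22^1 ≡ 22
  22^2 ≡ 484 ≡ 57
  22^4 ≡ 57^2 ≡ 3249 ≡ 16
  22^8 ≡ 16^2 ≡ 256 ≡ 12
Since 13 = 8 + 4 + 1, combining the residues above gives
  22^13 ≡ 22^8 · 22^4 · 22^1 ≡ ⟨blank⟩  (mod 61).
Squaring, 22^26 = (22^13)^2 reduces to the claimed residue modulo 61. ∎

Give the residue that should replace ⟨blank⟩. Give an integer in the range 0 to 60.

15

Multiply the listed residues: 12 · 16 · 22 = 192 → 4224.
Reducing modulo 61: 4224 = 69·61 + 15, so 22^13 ≡ 15.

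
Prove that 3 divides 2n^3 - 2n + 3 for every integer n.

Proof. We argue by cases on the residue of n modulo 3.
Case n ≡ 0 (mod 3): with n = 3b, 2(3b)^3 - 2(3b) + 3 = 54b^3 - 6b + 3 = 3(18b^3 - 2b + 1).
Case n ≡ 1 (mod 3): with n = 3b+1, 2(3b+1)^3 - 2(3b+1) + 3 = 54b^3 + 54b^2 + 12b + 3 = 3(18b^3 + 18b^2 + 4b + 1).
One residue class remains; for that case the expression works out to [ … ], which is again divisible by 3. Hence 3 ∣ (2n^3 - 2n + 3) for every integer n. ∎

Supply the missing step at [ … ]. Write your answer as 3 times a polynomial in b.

Only n ≡ 2 (mod 3) is unaccounted for. Put n = 3b+2:
2(3b+2)^3 - 2(3b+2) + 3 expands to 54b^3 + 108b^2 + 66b + 15,
and factoring out 3 leaves 3(18b^3 + 36b^2 + 22b + 5).

3(18b^3 + 36b^2 + 22b + 5)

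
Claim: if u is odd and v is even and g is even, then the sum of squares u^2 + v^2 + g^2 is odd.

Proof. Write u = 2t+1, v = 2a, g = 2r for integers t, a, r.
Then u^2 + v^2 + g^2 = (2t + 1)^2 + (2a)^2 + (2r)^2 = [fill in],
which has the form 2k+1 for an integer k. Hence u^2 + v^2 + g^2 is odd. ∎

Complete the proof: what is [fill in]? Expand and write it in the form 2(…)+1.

2(2a^2 + 2r^2 + 2t^2 + 2t) + 1

(2t + 1)^2 + (2a)^2 + (2r)^2 = 4a^2 + 4r^2 + 4t^2 + 4t + 1
= 2(2a^2 + 2r^2 + 2t^2 + 2t) + 1.
Since 2a^2 + 2r^2 + 2t^2 + 2t is an integer, the sum of squares is of the form 2k+1 for an integer k.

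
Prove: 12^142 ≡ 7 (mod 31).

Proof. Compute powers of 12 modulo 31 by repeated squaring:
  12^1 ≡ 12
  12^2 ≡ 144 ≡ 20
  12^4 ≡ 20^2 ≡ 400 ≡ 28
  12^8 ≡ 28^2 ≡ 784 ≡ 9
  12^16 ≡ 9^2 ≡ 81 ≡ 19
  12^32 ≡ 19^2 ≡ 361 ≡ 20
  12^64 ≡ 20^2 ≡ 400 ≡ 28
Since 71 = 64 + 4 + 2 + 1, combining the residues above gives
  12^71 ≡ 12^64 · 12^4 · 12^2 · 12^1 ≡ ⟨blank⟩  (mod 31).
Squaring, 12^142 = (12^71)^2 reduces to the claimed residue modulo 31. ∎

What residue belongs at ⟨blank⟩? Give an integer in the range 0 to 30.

21

Multiply the listed residues: 28 · 28 · 20 · 12 = 784 → 15680 → 188160.
Reducing modulo 31: 188160 = 6069·31 + 21, so 12^71 ≡ 21.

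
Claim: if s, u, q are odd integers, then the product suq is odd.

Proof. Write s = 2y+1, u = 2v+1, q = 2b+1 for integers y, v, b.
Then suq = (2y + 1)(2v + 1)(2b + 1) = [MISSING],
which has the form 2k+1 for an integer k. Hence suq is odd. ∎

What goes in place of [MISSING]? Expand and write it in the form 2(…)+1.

Expanding: (2y + 1)(2v + 1)(2b + 1) = 8bvy + 4bv + 4by + 2b + 4vy + 2v + 2y + 1.
Every term except the constant is even, so this is 2(4bvy + 2bv + 2by + b + 2vy + v + y) + 1,
and 4bvy + 2bv + 2by + b + 2vy + v + y ∈ ℤ gives the required form.

2(4bvy + 2bv + 2by + b + 2vy + v + y) + 1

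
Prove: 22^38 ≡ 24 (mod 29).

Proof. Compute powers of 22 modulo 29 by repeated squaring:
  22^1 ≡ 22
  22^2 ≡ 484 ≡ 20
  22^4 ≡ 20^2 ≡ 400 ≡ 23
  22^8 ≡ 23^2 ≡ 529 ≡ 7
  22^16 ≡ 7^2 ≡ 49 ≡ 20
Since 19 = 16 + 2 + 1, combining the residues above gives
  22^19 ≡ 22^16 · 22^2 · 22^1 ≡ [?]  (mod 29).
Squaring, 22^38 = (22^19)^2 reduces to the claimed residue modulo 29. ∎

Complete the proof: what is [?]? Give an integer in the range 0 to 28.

13

22^16 · 22^2 · 22^1 ≡ 20 · 20 · 22 = 8800.
8800 mod 29 = 13, so 22^19 ≡ 13 (mod 29).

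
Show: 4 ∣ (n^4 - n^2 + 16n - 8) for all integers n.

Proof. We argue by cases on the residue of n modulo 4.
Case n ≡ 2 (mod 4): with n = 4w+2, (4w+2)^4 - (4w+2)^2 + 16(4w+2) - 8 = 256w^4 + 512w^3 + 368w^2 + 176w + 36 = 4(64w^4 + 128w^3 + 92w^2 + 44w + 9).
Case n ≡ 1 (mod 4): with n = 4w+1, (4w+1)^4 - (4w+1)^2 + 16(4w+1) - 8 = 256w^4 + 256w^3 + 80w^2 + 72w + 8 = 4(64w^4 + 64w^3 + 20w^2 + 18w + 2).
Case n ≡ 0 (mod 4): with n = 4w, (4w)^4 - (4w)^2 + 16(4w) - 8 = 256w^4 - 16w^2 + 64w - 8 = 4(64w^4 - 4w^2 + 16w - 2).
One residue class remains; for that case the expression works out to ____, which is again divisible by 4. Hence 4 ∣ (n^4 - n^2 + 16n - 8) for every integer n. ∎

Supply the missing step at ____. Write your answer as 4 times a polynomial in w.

The residues treated are {2, 1, 0}, so the missing case is n ≡ 3 (mod 4); write n = 4w+3.
Then (4w+3)^4 - (4w+3)^2 + 16(4w+3) - 8 = 256w^4 + 768w^3 + 848w^2 + 472w + 112 = 4(64w^4 + 192w^3 + 212w^2 + 118w + 28).

4(64w^4 + 192w^3 + 212w^2 + 118w + 28)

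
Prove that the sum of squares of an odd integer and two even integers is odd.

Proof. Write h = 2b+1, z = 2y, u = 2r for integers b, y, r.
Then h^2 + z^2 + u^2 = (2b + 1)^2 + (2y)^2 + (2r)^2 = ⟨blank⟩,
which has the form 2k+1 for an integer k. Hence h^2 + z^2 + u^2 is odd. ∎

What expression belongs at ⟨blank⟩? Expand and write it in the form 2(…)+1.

2(2b^2 + 2b + 2r^2 + 2y^2) + 1

(2b + 1)^2 + (2y)^2 + (2r)^2 = 4b^2 + 4b + 4r^2 + 4y^2 + 1
= 2(2b^2 + 2b + 2r^2 + 2y^2) + 1.
Since 2b^2 + 2b + 2r^2 + 2y^2 is an integer, the sum of squares is of the form 2k+1 for an integer k.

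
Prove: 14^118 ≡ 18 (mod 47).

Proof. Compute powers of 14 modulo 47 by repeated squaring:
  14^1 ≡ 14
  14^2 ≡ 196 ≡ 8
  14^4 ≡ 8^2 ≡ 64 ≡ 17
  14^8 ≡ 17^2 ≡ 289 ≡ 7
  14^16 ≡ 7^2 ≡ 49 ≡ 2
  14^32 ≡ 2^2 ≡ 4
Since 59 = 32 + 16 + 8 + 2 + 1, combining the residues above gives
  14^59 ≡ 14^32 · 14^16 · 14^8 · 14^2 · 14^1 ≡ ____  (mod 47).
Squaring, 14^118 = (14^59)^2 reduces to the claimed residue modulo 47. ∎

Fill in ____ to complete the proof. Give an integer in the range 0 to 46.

14^32 · 14^16 · 14^8 · 14^2 · 14^1 ≡ 4 · 2 · 7 · 8 · 14 = 6272.
6272 mod 47 = 21, so 14^59 ≡ 21 (mod 47).

21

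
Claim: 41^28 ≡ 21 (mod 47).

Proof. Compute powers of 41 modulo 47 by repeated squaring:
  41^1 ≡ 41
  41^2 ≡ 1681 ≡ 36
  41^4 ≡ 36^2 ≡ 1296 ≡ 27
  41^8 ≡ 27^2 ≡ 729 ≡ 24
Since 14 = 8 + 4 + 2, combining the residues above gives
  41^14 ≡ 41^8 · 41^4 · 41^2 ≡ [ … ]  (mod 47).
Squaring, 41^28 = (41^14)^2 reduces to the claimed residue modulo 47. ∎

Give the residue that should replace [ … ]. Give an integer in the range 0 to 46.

Multiply the listed residues: 24 · 27 · 36 = 648 → 23328.
Reducing modulo 47: 23328 = 496·47 + 16, so 41^14 ≡ 16.

16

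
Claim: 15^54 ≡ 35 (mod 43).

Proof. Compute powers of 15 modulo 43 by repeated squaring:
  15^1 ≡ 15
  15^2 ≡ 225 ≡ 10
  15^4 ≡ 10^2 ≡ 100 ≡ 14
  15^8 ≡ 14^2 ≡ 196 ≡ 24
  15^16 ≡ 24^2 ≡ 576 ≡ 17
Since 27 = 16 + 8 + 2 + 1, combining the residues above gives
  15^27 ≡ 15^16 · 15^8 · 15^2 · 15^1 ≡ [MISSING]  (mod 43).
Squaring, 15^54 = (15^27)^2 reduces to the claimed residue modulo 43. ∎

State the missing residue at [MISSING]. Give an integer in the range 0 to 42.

15^16 · 15^8 · 15^2 · 15^1 ≡ 17 · 24 · 10 · 15 = 61200.
61200 mod 43 = 11, so 15^27 ≡ 11 (mod 43).

11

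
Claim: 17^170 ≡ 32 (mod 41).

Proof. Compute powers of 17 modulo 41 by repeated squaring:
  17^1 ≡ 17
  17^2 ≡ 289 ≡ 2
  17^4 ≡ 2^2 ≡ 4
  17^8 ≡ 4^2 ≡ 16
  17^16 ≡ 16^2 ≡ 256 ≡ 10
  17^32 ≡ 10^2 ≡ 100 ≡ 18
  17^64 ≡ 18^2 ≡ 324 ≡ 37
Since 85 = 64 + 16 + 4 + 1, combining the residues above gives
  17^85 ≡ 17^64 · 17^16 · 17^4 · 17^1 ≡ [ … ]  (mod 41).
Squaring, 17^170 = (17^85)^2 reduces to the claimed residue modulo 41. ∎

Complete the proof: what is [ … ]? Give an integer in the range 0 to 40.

17^64 · 17^16 · 17^4 · 17^1 ≡ 37 · 10 · 4 · 17 = 25160.
25160 mod 41 = 27, so 17^85 ≡ 27 (mod 41).

27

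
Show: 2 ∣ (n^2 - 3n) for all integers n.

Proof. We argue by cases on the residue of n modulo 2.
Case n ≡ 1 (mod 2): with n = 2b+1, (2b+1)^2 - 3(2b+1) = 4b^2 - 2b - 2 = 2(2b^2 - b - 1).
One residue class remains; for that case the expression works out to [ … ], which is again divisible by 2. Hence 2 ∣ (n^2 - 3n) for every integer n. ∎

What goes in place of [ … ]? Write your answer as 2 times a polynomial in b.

The residues treated are {1}, so the missing case is n ≡ 0 (mod 2); write n = 2b.
Then (2b)^2 - 3(2b) = 4b^2 - 6b = 2(2b^2 - 3b).

2(2b^2 - 3b)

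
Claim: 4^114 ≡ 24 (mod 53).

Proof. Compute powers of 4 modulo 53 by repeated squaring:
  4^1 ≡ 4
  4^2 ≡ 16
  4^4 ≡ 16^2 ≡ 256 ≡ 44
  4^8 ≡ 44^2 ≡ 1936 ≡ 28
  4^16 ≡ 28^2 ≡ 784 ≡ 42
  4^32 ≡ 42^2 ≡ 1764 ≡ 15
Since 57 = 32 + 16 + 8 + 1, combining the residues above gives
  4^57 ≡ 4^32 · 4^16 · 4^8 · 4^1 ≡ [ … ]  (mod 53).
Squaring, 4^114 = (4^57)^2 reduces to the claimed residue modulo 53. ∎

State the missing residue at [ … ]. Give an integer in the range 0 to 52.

17

4^32 · 4^16 · 4^8 · 4^1 ≡ 15 · 42 · 28 · 4 = 70560.
70560 mod 53 = 17, so 4^57 ≡ 17 (mod 53).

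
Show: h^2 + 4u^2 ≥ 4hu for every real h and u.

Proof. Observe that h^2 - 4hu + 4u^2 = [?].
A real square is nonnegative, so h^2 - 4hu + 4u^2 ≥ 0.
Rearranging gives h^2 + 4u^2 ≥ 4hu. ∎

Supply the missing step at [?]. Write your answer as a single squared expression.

h^2 - 4hu + 4u^2 is a perfect-square trinomial: the outer terms are (h)^2 and (2u)^2, and the cross term is -2·h·2u.
So h^2 - 4hu + 4u^2 = (h - 2u)^2 ≥ 0.

(h - 2u)^2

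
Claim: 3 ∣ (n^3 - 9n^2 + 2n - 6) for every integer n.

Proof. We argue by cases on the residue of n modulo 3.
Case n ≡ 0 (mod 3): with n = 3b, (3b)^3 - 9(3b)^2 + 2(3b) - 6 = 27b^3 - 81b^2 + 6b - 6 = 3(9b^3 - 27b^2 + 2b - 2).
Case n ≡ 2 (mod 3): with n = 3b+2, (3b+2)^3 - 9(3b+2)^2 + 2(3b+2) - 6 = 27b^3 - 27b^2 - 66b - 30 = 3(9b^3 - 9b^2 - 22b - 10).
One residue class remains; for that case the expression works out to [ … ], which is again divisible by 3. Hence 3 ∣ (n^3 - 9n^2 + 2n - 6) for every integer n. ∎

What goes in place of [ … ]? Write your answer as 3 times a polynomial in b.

3(9b^3 - 18b^2 - 13b - 4)

Only n ≡ 1 (mod 3) is unaccounted for. Put n = 3b+1:
(3b+1)^3 - 9(3b+1)^2 + 2(3b+1) - 6 expands to 27b^3 - 54b^2 - 39b - 12,
and factoring out 3 leaves 3(9b^3 - 18b^2 - 13b - 4).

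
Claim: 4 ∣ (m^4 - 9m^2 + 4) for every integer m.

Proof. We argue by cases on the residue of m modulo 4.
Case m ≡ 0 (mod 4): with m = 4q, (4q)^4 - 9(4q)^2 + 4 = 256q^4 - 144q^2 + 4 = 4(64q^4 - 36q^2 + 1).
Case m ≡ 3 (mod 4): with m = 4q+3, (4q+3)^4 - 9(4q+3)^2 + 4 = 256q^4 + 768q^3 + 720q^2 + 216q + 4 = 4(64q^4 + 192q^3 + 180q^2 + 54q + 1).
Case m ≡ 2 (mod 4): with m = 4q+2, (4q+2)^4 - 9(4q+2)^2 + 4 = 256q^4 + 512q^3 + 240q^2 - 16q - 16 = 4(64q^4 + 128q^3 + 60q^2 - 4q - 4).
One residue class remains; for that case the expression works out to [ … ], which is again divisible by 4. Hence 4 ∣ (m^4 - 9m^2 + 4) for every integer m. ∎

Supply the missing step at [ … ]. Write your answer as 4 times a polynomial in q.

4(64q^4 + 64q^3 - 12q^2 - 14q - 1)

The residues treated are {0, 3, 2}, so the missing case is m ≡ 1 (mod 4); write m = 4q+1.
Then (4q+1)^4 - 9(4q+1)^2 + 4 = 256q^4 + 256q^3 - 48q^2 - 56q - 4 = 4(64q^4 + 64q^3 - 12q^2 - 14q - 1).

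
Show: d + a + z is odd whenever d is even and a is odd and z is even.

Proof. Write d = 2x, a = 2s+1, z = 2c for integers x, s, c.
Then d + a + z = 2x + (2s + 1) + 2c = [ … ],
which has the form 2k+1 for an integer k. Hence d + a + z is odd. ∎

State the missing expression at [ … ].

Expanding: 2x + (2s + 1) + 2c = 2c + 2s + 2x + 1.
Every term except the constant is even, so this is 2(c + s + x) + 1,
and c + s + x ∈ ℤ gives the required form.

2(c + s + x) + 1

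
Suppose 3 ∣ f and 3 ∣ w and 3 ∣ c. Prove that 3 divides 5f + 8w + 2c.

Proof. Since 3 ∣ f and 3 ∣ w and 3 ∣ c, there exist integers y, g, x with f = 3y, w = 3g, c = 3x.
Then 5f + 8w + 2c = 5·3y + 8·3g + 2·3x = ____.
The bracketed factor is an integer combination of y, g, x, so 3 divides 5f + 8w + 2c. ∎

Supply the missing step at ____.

Each term has a factor of 3: 5·3y + 8·3g + 2·3x = 3·(8g + 2x + 5y).
Since 8g + 2x + 5y is an integer, 3 ∣ (5f + 8w + 2c).

3(8g + 2x + 5y)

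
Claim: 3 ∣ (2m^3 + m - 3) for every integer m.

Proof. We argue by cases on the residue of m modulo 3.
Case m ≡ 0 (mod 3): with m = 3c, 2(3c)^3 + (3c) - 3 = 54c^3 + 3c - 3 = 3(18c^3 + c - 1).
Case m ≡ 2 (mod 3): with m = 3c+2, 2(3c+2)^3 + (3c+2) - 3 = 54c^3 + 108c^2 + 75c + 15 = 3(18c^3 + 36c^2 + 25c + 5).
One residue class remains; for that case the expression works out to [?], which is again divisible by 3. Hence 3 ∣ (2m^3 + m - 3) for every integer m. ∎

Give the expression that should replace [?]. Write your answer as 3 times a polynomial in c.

3(18c^3 + 18c^2 + 7c)

Only m ≡ 1 (mod 3) is unaccounted for. Put m = 3c+1:
2(3c+1)^3 + (3c+1) - 3 expands to 54c^3 + 54c^2 + 21c,
and factoring out 3 leaves 3(18c^3 + 18c^2 + 7c).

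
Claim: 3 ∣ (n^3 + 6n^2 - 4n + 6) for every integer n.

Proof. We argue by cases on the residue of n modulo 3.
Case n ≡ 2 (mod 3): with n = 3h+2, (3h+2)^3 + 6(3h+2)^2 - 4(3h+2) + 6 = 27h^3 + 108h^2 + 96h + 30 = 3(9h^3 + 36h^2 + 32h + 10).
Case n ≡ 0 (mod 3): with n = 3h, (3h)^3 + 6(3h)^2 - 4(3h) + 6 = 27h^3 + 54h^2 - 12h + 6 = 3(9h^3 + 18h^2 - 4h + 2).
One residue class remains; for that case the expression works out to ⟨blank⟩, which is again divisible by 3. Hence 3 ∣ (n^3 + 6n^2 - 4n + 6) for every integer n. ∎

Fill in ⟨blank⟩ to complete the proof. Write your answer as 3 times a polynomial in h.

3(9h^3 + 27h^2 + 11h + 3)

The residues treated are {2, 0}, so the missing case is n ≡ 1 (mod 3); write n = 3h+1.
Then (3h+1)^3 + 6(3h+1)^2 - 4(3h+1) + 6 = 27h^3 + 81h^2 + 33h + 9 = 3(9h^3 + 27h^2 + 11h + 3).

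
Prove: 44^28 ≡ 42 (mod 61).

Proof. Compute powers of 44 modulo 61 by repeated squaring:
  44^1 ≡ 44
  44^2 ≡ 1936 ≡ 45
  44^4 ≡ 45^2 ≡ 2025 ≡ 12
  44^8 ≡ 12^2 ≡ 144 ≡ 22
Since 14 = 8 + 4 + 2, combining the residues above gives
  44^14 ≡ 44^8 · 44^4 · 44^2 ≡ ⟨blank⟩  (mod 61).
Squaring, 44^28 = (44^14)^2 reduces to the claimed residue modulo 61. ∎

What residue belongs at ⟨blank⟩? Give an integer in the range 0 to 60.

Multiply the listed residues: 22 · 12 · 45 = 264 → 11880.
Reducing modulo 61: 11880 = 194·61 + 46, so 44^14 ≡ 46.

46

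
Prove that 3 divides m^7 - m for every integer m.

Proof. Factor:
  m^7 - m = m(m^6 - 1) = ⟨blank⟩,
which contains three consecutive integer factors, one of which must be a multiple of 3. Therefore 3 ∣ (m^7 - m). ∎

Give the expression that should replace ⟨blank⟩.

m^6 - 1 = (m^2 - 1)(m^4 + m^2 + 1), and m^2 - 1 = (m-1)(m+1).
So m(m^6 - 1) = (m - 1)m(m + 1)(m^4 + m^2 + 1).

(m - 1)m(m + 1)(m^4 + m^2 + 1)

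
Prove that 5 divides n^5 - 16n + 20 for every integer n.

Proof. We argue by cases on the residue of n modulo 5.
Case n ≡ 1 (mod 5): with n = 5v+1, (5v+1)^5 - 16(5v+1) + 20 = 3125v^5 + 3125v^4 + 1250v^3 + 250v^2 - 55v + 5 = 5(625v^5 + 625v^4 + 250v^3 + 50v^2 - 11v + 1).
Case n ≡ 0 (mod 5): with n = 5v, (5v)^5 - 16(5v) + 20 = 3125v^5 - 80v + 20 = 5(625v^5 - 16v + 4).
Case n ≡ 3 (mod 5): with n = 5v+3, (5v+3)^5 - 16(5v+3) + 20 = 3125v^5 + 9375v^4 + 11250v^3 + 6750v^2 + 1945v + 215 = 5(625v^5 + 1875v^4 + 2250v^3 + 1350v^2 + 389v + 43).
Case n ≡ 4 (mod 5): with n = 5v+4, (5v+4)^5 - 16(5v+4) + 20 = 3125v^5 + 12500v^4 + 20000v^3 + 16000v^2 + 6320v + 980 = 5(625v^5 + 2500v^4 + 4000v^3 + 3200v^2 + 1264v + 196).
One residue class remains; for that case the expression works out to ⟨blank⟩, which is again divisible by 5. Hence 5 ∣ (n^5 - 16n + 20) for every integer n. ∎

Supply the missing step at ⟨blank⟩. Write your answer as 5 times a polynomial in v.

The residues treated are {1, 0, 3, 4}, so the missing case is n ≡ 2 (mod 5); write n = 5v+2.
Then (5v+2)^5 - 16(5v+2) + 20 = 3125v^5 + 6250v^4 + 5000v^3 + 2000v^2 + 320v + 20 = 5(625v^5 + 1250v^4 + 1000v^3 + 400v^2 + 64v + 4).

5(625v^5 + 1250v^4 + 1000v^3 + 400v^2 + 64v + 4)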